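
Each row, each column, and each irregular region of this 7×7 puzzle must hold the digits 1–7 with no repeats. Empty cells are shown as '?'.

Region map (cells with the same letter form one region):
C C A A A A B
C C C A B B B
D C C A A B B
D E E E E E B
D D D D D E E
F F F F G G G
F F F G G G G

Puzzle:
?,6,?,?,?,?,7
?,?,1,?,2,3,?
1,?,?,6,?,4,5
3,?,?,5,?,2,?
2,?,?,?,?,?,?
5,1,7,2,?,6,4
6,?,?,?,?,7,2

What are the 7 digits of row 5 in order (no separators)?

2457613

r1c1 = 4: row 1 has {6,7}; col 1 has {1,2,3,5,6}; region has {1,6} → only 4 remains.
r2c1 = 7: row 2 has {1,2,3}; col 1 has {1,2,3,4,5,6}; region has {1,4,6} → only 7 remains.
r2c2 = 5: row 2 has {1,2,3,7}; col 2 has {1,6}; region has {1,4,6,7} → only 5 remains.
r2c4 = 4: row 2 has {1,2,3,5,7}; col 4 has {2,5,6}; region has {6} → only 4 remains.
r2c7 = 6: row 2 has {1,2,3,4,5,7}; col 7 has {2,4,5,7}; region has {2,3,4,5,7} → only 6 remains.
r4c7 = 1: row 4 has {2,3,5}; col 7 has {2,4,5,6,7}; region has {2,3,4,5,6,7} → only 1 remains.
r5c4 = 7: row 5 has {2}; col 4 has {2,4,5,6}; region has {1,2,3} → only 7 remains.
r5c6 = 1: row 5 has {2,7}; col 6 has {2,3,4,6,7}; region has {2,5} → only 1 remains.
r5c7 = 3: row 5 has {1,2,7}; col 7 has {1,2,4,5,6,7}; region has {1,2,5} → only 3 remains.
r6c5 = 3: row 6 has {1,2,4,5,6,7}; col 5 has {2}; region has {2,4,6,7} → only 3 remains.
r7c4 = 1: row 7 has {2,6,7}; col 4 has {2,4,5,6,7}; region has {2,3,4,6,7} → only 1 remains.
r7c5 = 5: row 7 has {1,2,6,7}; col 5 has {2,3}; region has {1,2,3,4,6,7} → only 5 remains.
r1c4 = 3: row 1 has {4,6,7}; col 4 has {1,2,4,5,6,7}; region has {4,6} → only 3 remains.
r1c5 = 1: row 1 has {3,4,6,7}; col 5 has {2,3,5}; region has {3,4,6} → only 1 remains.
r1c6 = 5: row 1 has {1,3,4,6,7}; col 6 has {1,2,3,4,6,7}; region has {1,3,4,6} → only 5 remains.
r3c5 = 7: row 3 has {1,4,5,6}; col 5 has {1,2,3,5}; region has {1,3,4,5,6} → only 7 remains.
r5c2 = 4: row 5 has {1,2,3,7}; col 2 has {1,5,6}; region has {1,2,3,7} → only 4 remains.
r5c5 = 6: row 5 has {1,2,3,4,7}; col 5 has {1,2,3,5,7}; region has {1,2,3,4,7} → only 6 remains.
r7c2 = 3: row 7 has {1,2,5,6,7}; col 2 has {1,4,5,6}; region has {1,2,5,6,7} → only 3 remains.
r7c3 = 4: row 7 has {1,2,3,5,6,7}; col 3 has {1,7}; region has {1,2,3,5,6,7} → only 4 remains.
r1c3 = 2: row 1 has {1,3,4,5,6,7}; col 3 has {1,4,7}; region has {1,3,4,5,6,7} → only 2 remains.
r3c2 = 2: row 3 has {1,4,5,6,7}; col 2 has {1,3,4,5,6}; region has {1,4,5,6,7} → only 2 remains.
r3c3 = 3: row 3 has {1,2,4,5,6,7}; col 3 has {1,2,4,7}; region has {1,2,4,5,6,7} → only 3 remains.
r4c2 = 7: row 4 has {1,2,3,5}; col 2 has {1,2,3,4,5,6}; region has {1,2,3,5} → only 7 remains.
r4c3 = 6: row 4 has {1,2,3,5,7}; col 3 has {1,2,3,4,7}; region has {1,2,3,5,7} → only 6 remains.
r4c5 = 4: row 4 has {1,2,3,5,6,7}; col 5 has {1,2,3,5,6,7}; region has {1,2,3,5,6,7} → only 4 remains.
r5c3 = 5: row 5 has {1,2,3,4,6,7}; col 3 has {1,2,3,4,6,7}; region has {1,2,3,4,6,7} → only 5 remains.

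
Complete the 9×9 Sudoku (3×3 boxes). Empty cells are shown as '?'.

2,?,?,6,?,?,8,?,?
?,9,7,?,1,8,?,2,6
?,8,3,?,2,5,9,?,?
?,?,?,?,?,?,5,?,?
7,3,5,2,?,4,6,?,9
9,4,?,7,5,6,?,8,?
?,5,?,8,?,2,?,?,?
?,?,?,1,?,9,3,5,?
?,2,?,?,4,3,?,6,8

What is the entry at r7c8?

9

r1c2 = 1: row 1 has {2,6,8}; col 2 has {2,3,4,5,8,9}; box has {2,3,7,8,9} → only 1 remains.
r1c3 = 4: row 1 has {1,2,6,8}; col 3 has {3,5,7}; box has {1,2,3,7,8,9} → only 4 remains.
r1c6 = 7: row 1 has {1,2,4,6,8}; col 6 has {2,3,4,5,6,8,9}; box has {1,2,5,6,8} → only 7 remains.
r1c8 = 3: row 1 has {1,2,4,6,7,8}; col 8 has {2,5,6,8}; box has {2,6,8,9} → only 3 remains.
r1c9 = 5: row 1 has {1,2,3,4,6,7,8}; col 9 has {6,8,9}; box has {2,3,6,8,9} → only 5 remains.
r2c1 = 5: row 2 has {1,2,6,7,8,9}; col 1 has {2,7,9}; box has {1,2,3,4,7,8,9} → only 5 remains.
r2c7 = 4: row 2 has {1,2,5,6,7,8,9}; col 7 has {3,5,6,8,9}; box has {2,3,5,6,8,9} → only 4 remains.
r3c1 = 6: row 3 has {2,3,5,8,9}; col 1 has {2,5,7,9}; box has {1,2,3,4,5,7,8,9} → only 6 remains.
r3c4 = 4: row 3 has {2,3,5,6,8,9}; col 4 has {1,2,6,7,8}; box has {1,2,5,6,7,8} → only 4 remains.
r4c2 = 6: row 4 has {5}; col 2 has {1,2,3,4,5,8,9}; box has {3,4,5,7,9} → only 6 remains.
r4c6 = 1: row 4 has {5,6}; col 6 has {2,3,4,5,6,7,8,9}; box has {2,4,5,6,7} → only 1 remains.
r5c5 = 8: row 5 has {2,3,4,5,6,7,9}; col 5 has {1,2,4,5}; box has {1,2,4,5,6,7} → only 8 remains.
r5c8 = 1: row 5 has {2,3,4,5,6,7,8,9}; col 8 has {2,3,5,6,8}; box has {5,6,8,9} → only 1 remains.
r6c7 = 2: row 6 has {4,5,6,7,8,9}; col 7 has {3,4,5,6,8,9}; box has {1,5,6,8,9} → only 2 remains.
r6c9 = 3: row 6 has {2,4,5,6,7,8,9}; col 9 has {5,6,8,9}; box has {1,2,5,6,8,9} → only 3 remains.
r8c2 = 7: row 8 has {1,3,5,9}; col 2 has {1,2,3,4,5,6,8,9}; box has {2,5} → only 7 remains.
r8c5 = 6: row 8 has {1,3,5,7,9}; col 5 has {1,2,4,5,8}; box has {1,2,3,4,8,9} → only 6 remains.
r9c1 = 1: row 9 has {2,3,4,6,8}; col 1 has {2,5,6,7,9}; box has {2,5,7} → only 1 remains.
r9c3 = 9: row 9 has {1,2,3,4,6,8}; col 3 has {3,4,5,7}; box has {1,2,5,7} → only 9 remains.
r9c4 = 5: row 9 has {1,2,3,4,6,8,9}; col 4 has {1,2,4,6,7,8}; box has {1,2,3,4,6,8,9} → only 5 remains.
r9c7 = 7: row 9 has {1,2,3,4,5,6,8,9}; col 7 has {2,3,4,5,6,8,9}; box has {3,5,6,8} → only 7 remains.
r1c5 = 9: row 1 has {1,2,3,4,5,6,7,8}; col 5 has {1,2,4,5,6,8}; box has {1,2,4,5,6,7,8} → only 9 remains.
r2c4 = 3: row 2 has {1,2,4,5,6,7,8,9}; col 4 has {1,2,4,5,6,7,8}; box has {1,2,4,5,6,7,8,9} → only 3 remains.
r3c8 = 7: row 3 has {2,3,4,5,6,8,9}; col 8 has {1,2,3,5,6,8}; box has {2,3,4,5,6,8,9} → only 7 remains.
r3c9 = 1: row 3 has {2,3,4,5,6,7,8,9}; col 9 has {3,5,6,8,9}; box has {2,3,4,5,6,7,8,9} → only 1 remains.
r4c1 = 8: row 4 has {1,5,6}; col 1 has {1,2,5,6,7,9}; box has {3,4,5,6,7,9} → only 8 remains.
r4c3 = 2: row 4 has {1,5,6,8}; col 3 has {3,4,5,7,9}; box has {3,4,5,6,7,8,9} → only 2 remains.
r4c4 = 9: row 4 has {1,2,5,6,8}; col 4 has {1,2,3,4,5,6,7,8}; box has {1,2,4,5,6,7,8} → only 9 remains.
r4c5 = 3: row 4 has {1,2,5,6,8,9}; col 5 has {1,2,4,5,6,8,9}; box has {1,2,4,5,6,7,8,9} → only 3 remains.
r4c8 = 4: row 4 has {1,2,3,5,6,8,9}; col 8 has {1,2,3,5,6,7,8}; box has {1,2,3,5,6,8,9} → only 4 remains.
r4c9 = 7: row 4 has {1,2,3,4,5,6,8,9}; col 9 has {1,3,5,6,8,9}; box has {1,2,3,4,5,6,8,9} → only 7 remains.
r6c3 = 1: row 6 has {2,3,4,5,6,7,8,9}; col 3 has {2,3,4,5,7,9}; box has {2,3,4,5,6,7,8,9} → only 1 remains.
r7c3 = 6: row 7 has {2,5,8}; col 3 has {1,2,3,4,5,7,9}; box has {1,2,5,7,9} → only 6 remains.
r7c5 = 7: row 7 has {2,5,6,8}; col 5 has {1,2,3,4,5,6,8,9}; box has {1,2,3,4,5,6,8,9} → only 7 remains.
r7c7 = 1: row 7 has {2,5,6,7,8}; col 7 has {2,3,4,5,6,7,8,9}; box has {3,5,6,7,8} → only 1 remains.
r7c8 = 9: row 7 has {1,2,5,6,7,8}; col 8 has {1,2,3,4,5,6,7,8}; box has {1,3,5,6,7,8} → only 9 remains.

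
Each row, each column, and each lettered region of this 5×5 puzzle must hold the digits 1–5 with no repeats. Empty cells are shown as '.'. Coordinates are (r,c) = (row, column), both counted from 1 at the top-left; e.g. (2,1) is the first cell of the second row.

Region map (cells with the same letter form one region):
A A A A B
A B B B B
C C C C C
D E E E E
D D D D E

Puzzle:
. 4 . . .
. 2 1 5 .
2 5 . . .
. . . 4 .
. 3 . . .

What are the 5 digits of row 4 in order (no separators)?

(1,5) = 3: row 1 has {4}; col 5 has {}; region has {1,2,5} → only 3 remains.
(2,1) = 3: row 2 has {1,2,5}; col 1 has {2}; region has {4} → only 3 remains.
(2,5) = 4: row 2 has {1,2,3,5}; col 5 has {3}; region has {1,2,3,5} → only 4 remains.
(3,5) = 1: row 3 has {2,5}; col 5 has {3,4}; region has {2,5} → only 1 remains.
(4,2) = 1: row 4 has {4}; col 2 has {2,3,4,5}; region has {4} → only 1 remains.
(3,4) = 3: row 3 has {1,2,5}; col 4 has {4,5}; region has {1,2,5} → only 3 remains.
(4,1) = 5: row 4 has {1,4}; col 1 has {2,3}; region has {3} → only 5 remains.
(4,5) = 2: row 4 has {1,4,5}; col 5 has {1,3,4}; region has {1,4} → only 2 remains.
(5,5) = 5: row 5 has {3}; col 5 has {1,2,3,4}; region has {1,2,4} → only 5 remains.
(1,1) = 1: row 1 has {3,4}; col 1 has {2,3,5}; region has {3,4} → only 1 remains.
(1,4) = 2: row 1 has {1,3,4}; col 4 has {3,4,5}; region has {1,3,4} → only 2 remains.
(3,3) = 4: row 3 has {1,2,3,5}; col 3 has {1}; region has {1,2,3,5} → only 4 remains.
(4,3) = 3: row 4 has {1,2,4,5}; col 3 has {1,4}; region has {1,2,4,5} → only 3 remains.

51342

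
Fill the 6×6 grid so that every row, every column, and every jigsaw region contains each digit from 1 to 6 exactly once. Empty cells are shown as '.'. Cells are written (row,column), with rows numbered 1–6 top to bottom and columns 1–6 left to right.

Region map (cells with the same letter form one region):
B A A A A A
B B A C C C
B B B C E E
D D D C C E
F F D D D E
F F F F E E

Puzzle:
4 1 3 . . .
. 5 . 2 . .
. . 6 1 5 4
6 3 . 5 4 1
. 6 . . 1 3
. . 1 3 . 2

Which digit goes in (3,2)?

2

(1,4) = 6: row 1 has {1,3,4}; col 4 has {1,2,3,5}; region has {1,3} → only 6 remains.
(1,5) = 2: row 1 has {1,3,4,6}; col 5 has {1,4,5}; region has {1,3,6} → only 2 remains.
(1,6) = 5: row 1 has {1,2,3,4,6}; col 6 has {1,2,3,4}; region has {1,2,3,6} → only 5 remains.
(2,3) = 4: row 2 has {2,5}; col 3 has {1,3,6}; region has {1,2,3,5,6} → only 4 remains.
(2,6) = 6: row 2 has {2,4,5}; col 6 has {1,2,3,4,5}; region has {1,2,4,5} → only 6 remains.
(3,2) = 2: row 3 has {1,4,5,6}; col 2 has {1,3,5,6}; region has {4,5,6} → only 2 remains.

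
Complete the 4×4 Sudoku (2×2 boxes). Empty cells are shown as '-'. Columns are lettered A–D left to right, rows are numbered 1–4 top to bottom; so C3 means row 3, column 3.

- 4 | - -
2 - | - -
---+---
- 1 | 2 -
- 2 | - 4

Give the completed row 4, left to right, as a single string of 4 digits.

3214

B2 = 3: row 2 has {2}; col 2 has {1,2,4}; box has {2,4} → only 3 remains.
D2 = 1: row 2 has {2,3}; col 4 has {4}; box has {} → only 1 remains.
D3 = 3: row 3 has {1,2}; col 4 has {1,4}; box has {2,4} → only 3 remains.
A4 = 3: row 4 has {2,4}; col 1 has {2}; box has {1,2} → only 3 remains.
C4 = 1: row 4 has {2,3,4}; col 3 has {2}; box has {2,3,4} → only 1 remains.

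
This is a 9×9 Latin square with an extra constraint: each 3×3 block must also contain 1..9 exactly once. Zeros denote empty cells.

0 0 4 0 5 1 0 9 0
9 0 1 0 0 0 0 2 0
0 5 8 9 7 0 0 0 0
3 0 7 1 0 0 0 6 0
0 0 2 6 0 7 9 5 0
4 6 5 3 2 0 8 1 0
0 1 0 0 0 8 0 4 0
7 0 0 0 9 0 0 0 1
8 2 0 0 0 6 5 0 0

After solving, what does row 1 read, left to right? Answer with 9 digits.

r3c8 = 3: row 3 has {5,7,8,9}; col 8 has {1,2,4,5,6,9}; box has {2,9} → only 3 remains.
r5c1 = 1: row 5 has {2,5,6,7,9}; col 1 has {3,4,7,8,9}; box has {2,3,4,5,6,7} → only 1 remains.
r5c2 = 8: row 5 has {1,2,5,6,7,9}; col 2 has {1,2,5,6}; box has {1,2,3,4,5,6,7} → only 8 remains.
r5c5 = 4: row 5 has {1,2,5,6,7,8,9}; col 5 has {2,5,7,9}; box has {1,2,3,6,7} → only 4 remains.
r5c9 = 3: row 5 has {1,2,4,5,6,7,8,9}; col 9 has {1}; box has {1,5,6,8,9} → only 3 remains.
r6c6 = 9: row 6 has {1,2,3,4,5,6,8}; col 6 has {1,6,7,8}; box has {1,2,3,4,6,7} → only 9 remains.
r6c9 = 7: row 6 has {1,2,3,4,5,6,8,9}; col 9 has {1,3}; box has {1,3,5,6,8,9} → only 7 remains.
r7c5 = 3: row 7 has {1,4,8}; col 5 has {2,4,5,7,9}; box has {6,8,9} → only 3 remains.
r8c8 = 8: row 8 has {1,7,9}; col 8 has {1,2,3,4,5,6,9}; box has {1,4,5} → only 8 remains.
r9c5 = 1: row 9 has {2,5,6,8}; col 5 has {2,3,4,5,7,9}; box has {3,6,8,9} → only 1 remains.
r9c8 = 7: row 9 has {1,2,5,6,8}; col 8 has {1,2,3,4,5,6,8,9}; box has {1,4,5,8} → only 7 remains.
r9c9 = 9: row 9 has {1,2,5,6,7,8}; col 9 has {1,3,7}; box has {1,4,5,7,8} → only 9 remains.
r4c2 = 9: row 4 has {1,3,6,7}; col 2 has {1,2,5,6,8}; box has {1,2,3,4,5,6,7,8} → only 9 remains.
r4c5 = 8: row 4 has {1,3,6,7,9}; col 5 has {1,2,3,4,5,7,9}; box has {1,2,3,4,6,7,9} → only 8 remains.
r4c6 = 5: row 4 has {1,3,6,7,8,9}; col 6 has {1,6,7,8,9}; box has {1,2,3,4,6,7,8,9} → only 5 remains.
r9c3 = 3: row 9 has {1,2,5,6,7,8,9}; col 3 has {1,2,4,5,7,8}; box has {1,2,7,8} → only 3 remains.
r9c4 = 4: row 9 has {1,2,3,5,6,7,8,9}; col 4 has {1,3,6,9}; box has {1,3,6,8,9} → only 4 remains.
r2c4 = 8: row 2 has {1,2,9}; col 4 has {1,3,4,6,9}; box has {1,5,7,9} → only 8 remains.
r2c5 = 6: row 2 has {1,2,8,9}; col 5 has {1,2,3,4,5,7,8,9}; box has {1,5,7,8,9} → only 6 remains.
r8c2 = 4: row 8 has {1,7,8,9}; col 2 has {1,2,5,6,8,9}; box has {1,2,3,7,8} → only 4 remains.
r8c3 = 6: row 8 has {1,4,7,8,9}; col 3 has {1,2,3,4,5,7,8}; box has {1,2,3,4,7,8} → only 6 remains.
r8c6 = 2: row 8 has {1,4,6,7,8,9}; col 6 has {1,5,6,7,8,9}; box has {1,3,4,6,8,9} → only 2 remains.
r8c7 = 3: row 8 has {1,2,4,6,7,8,9}; col 7 has {5,8,9}; box has {1,4,5,7,8,9} → only 3 remains.
r1c4 = 2: row 1 has {1,4,5,9}; col 4 has {1,3,4,6,8,9}; box has {1,5,6,7,8,9} → only 2 remains.
r3c6 = 4: row 3 has {3,5,7,8,9}; col 6 has {1,2,5,6,7,8,9}; box has {1,2,5,6,7,8,9} → only 4 remains.
r3c9 = 6: row 3 has {3,4,5,7,8,9}; col 9 has {1,3,7,9}; box has {2,3,9} → only 6 remains.
r7c1 = 5: row 7 has {1,3,4,8}; col 1 has {1,3,4,7,8,9}; box has {1,2,3,4,6,7,8} → only 5 remains.
r7c3 = 9: row 7 has {1,3,4,5,8}; col 3 has {1,2,3,4,5,6,7,8}; box has {1,2,3,4,5,6,7,8} → only 9 remains.
r7c4 = 7: row 7 has {1,3,4,5,8,9}; col 4 has {1,2,3,4,6,8,9}; box has {1,2,3,4,6,8,9} → only 7 remains.
r7c9 = 2: row 7 has {1,3,4,5,7,8,9}; col 9 has {1,3,6,7,9}; box has {1,3,4,5,7,8,9} → only 2 remains.
r8c4 = 5: row 8 has {1,2,3,4,6,7,8,9}; col 4 has {1,2,3,4,6,7,8,9}; box has {1,2,3,4,6,7,8,9} → only 5 remains.
r1c1 = 6: row 1 has {1,2,4,5,9}; col 1 has {1,3,4,5,7,8,9}; box has {1,4,5,8,9} → only 6 remains.
r1c7 = 7: row 1 has {1,2,4,5,6,9}; col 7 has {3,5,8,9}; box has {2,3,6,9} → only 7 remains.
r1c9 = 8: row 1 has {1,2,4,5,6,7,9}; col 9 has {1,2,3,6,7,9}; box has {2,3,6,7,9} → only 8 remains.
r2c6 = 3: row 2 has {1,2,6,8,9}; col 6 has {1,2,4,5,6,7,8,9}; box has {1,2,4,5,6,7,8,9} → only 3 remains.
r2c7 = 4: row 2 has {1,2,3,6,8,9}; col 7 has {3,5,7,8,9}; box has {2,3,6,7,8,9} → only 4 remains.
r2c9 = 5: row 2 has {1,2,3,4,6,8,9}; col 9 has {1,2,3,6,7,8,9}; box has {2,3,4,6,7,8,9} → only 5 remains.
r3c1 = 2: row 3 has {3,4,5,6,7,8,9}; col 1 has {1,3,4,5,6,7,8,9}; box has {1,4,5,6,8,9} → only 2 remains.
r3c7 = 1: row 3 has {2,3,4,5,6,7,8,9}; col 7 has {3,4,5,7,8,9}; box has {2,3,4,5,6,7,8,9} → only 1 remains.
r4c7 = 2: row 4 has {1,3,5,6,7,8,9}; col 7 has {1,3,4,5,7,8,9}; box has {1,3,5,6,7,8,9} → only 2 remains.
r4c9 = 4: row 4 has {1,2,3,5,6,7,8,9}; col 9 has {1,2,3,5,6,7,8,9}; box has {1,2,3,5,6,7,8,9} → only 4 remains.
r7c7 = 6: row 7 has {1,2,3,4,5,7,8,9}; col 7 has {1,2,3,4,5,7,8,9}; box has {1,2,3,4,5,7,8,9} → only 6 remains.
r1c2 = 3: row 1 has {1,2,4,5,6,7,8,9}; col 2 has {1,2,4,5,6,8,9}; box has {1,2,4,5,6,8,9} → only 3 remains.

634251798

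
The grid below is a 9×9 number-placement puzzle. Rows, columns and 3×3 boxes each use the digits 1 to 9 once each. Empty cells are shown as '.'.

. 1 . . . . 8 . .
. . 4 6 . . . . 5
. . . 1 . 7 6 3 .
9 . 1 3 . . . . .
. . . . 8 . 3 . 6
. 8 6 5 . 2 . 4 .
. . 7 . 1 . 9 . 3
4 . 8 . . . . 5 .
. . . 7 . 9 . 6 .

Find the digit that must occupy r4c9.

r8c4 = 2: row 8 has {4,5,8}; col 4 has {1,3,5,6,7}; box has {1,7,9} → only 2 remains.
r1c1 = 6: in row 1, 6 can only go here (every other open cell in that row sees a 6).
r3c1 = 8: in row 3, 8 can only go here (every other open cell in that row sees an 8).
r2c6 = 8: in row 2, 8 can only go here (every other open cell in that row sees an 8).
r6c1 = 3: in row 6, 3 can only go here (every other open cell in that row sees a 3).
r8c2 = 9: in row 8, 9 can only go here (every other open cell in that row sees a 9).
r9c9 = 8: in row 9, 8 can only go here (every other open cell in that row sees an 8).
r7c8 = 2: row 7 has {1,3,7,9}; col 8 has {3,4,5,6}; box has {3,5,6,8,9} → only 2 remains.
r7c1 = 5: row 7 has {1,2,3,7,9}; col 1 has {3,4,6,8,9}; box has {4,7,8,9} → only 5 remains.
r7c2 = 6: row 7 has {1,2,3,5,7,9}; col 2 has {1,8,9}; box has {4,5,7,8,9} → only 6 remains.
r7c6 = 4: row 7 has {1,2,3,5,6,7,9}; col 6 has {2,7,8,9}; box has {1,2,7,9} → only 4 remains.
r4c6 = 6: row 4 has {1,3,9}; col 6 has {2,4,7,8,9}; box has {2,3,5,8} → only 6 remains.
r5c6 = 1: row 5 has {3,6,8}; col 6 has {2,4,6,7,8,9}; box has {2,3,5,6,8} → only 1 remains.
r7c4 = 8: row 7 has {1,2,3,4,5,6,7,9}; col 4 has {1,2,3,5,6,7}; box has {1,2,4,7,9} → only 8 remains.
r8c6 = 3: row 8 has {2,4,5,8,9}; col 6 has {1,2,4,6,7,8,9}; box has {1,2,4,7,8,9} → only 3 remains.
r9c5 = 5: row 9 has {6,7,8,9}; col 5 has {1,8}; box has {1,2,3,4,7,8,9} → only 5 remains.
r1c6 = 5: row 1 has {1,6,8}; col 6 has {1,2,3,4,6,7,8,9}; box has {1,6,7,8} → only 5 remains.
r8c5 = 6: row 8 has {2,3,4,5,8,9}; col 5 has {1,5,8}; box has {1,2,3,4,5,7,8,9} → only 6 remains.
r4c8 = 8: in row 4, 8 can only go here (every other open cell in that row sees an 8).
r9c7 = 4: in row 9, 4 can only go here (every other open cell in that row sees a 4).
r9c1 = 1: in row 9, 1 can only go here (every other open cell in that row sees a 1).
r4c7 = 5: in column 7, 5 can only go here (every other open cell in that column sees a 5).
r2c7 = 2: in column 7, 2 can only go here (every other open cell in that column sees a 2).
r2c1 = 7: row 2 has {2,4,5,6,8}; col 1 has {1,3,4,5,6,8,9}; box has {1,4,6,8} → only 7 remains.
r2c2 = 3: row 2 has {2,4,5,6,7,8}; col 2 has {1,6,8,9}; box has {1,4,6,7,8} → only 3 remains.
r2c5 = 9: row 2 has {2,3,4,5,6,7,8}; col 5 has {1,5,6,8}; box has {1,5,6,7,8} → only 9 remains.
r2c8 = 1: row 2 has {2,3,4,5,6,7,8,9}; col 8 has {2,3,4,5,6,8}; box has {2,3,5,6,8} → only 1 remains.
r5c1 = 2: row 5 has {1,3,6,8}; col 1 has {1,3,4,5,6,7,8,9}; box has {1,3,6,8,9} → only 2 remains.
r5c3 = 5: row 5 has {1,2,3,6,8}; col 3 has {1,4,6,7,8}; box has {1,2,3,6,8,9} → only 5 remains.
r6c5 = 7: row 6 has {2,3,4,5,6,8}; col 5 has {1,5,6,8,9}; box has {1,2,3,5,6,8} → only 7 remains.
r6c7 = 1: row 6 has {2,3,4,5,6,7,8}; col 7 has {2,3,4,5,6,8,9}; box has {3,4,5,6,8} → only 1 remains.
r6c9 = 9: row 6 has {1,2,3,4,5,6,7,8}; col 9 has {3,5,6,8}; box has {1,3,4,5,6,8} → only 9 remains.
r8c7 = 7: row 8 has {2,3,4,5,6,8,9}; col 7 has {1,2,3,4,5,6,8,9}; box has {2,3,4,5,6,8,9} → only 7 remains.
r8c9 = 1: row 8 has {2,3,4,5,6,7,8,9}; col 9 has {3,5,6,8,9}; box has {2,3,4,5,6,7,8,9} → only 1 remains.
r9c2 = 2: row 9 has {1,4,5,6,7,8,9}; col 2 has {1,3,6,8,9}; box has {1,4,5,6,7,8,9} → only 2 remains.
r9c3 = 3: row 9 has {1,2,4,5,6,7,8,9}; col 3 has {1,4,5,6,7,8}; box has {1,2,4,5,6,7,8,9} → only 3 remains.
r1c4 = 4: row 1 has {1,5,6,8}; col 4 has {1,2,3,5,6,7,8}; box has {1,5,6,7,8,9} → only 4 remains.
r1c9 = 7: row 1 has {1,4,5,6,8}; col 9 has {1,3,5,6,8,9}; box has {1,2,3,5,6,8} → only 7 remains.
r3c2 = 5: row 3 has {1,3,6,7,8}; col 2 has {1,2,3,6,8,9}; box has {1,3,4,6,7,8} → only 5 remains.
r3c5 = 2: row 3 has {1,3,5,6,7,8}; col 5 has {1,5,6,7,8,9}; box has {1,4,5,6,7,8,9} → only 2 remains.
r3c9 = 4: row 3 has {1,2,3,5,6,7,8}; col 9 has {1,3,5,6,7,8,9}; box has {1,2,3,5,6,7,8} → only 4 remains.
r4c5 = 4: row 4 has {1,3,5,6,8,9}; col 5 has {1,2,5,6,7,8,9}; box has {1,2,3,5,6,7,8} → only 4 remains.
r4c9 = 2: row 4 has {1,3,4,5,6,8,9}; col 9 has {1,3,4,5,6,7,8,9}; box has {1,3,4,5,6,8,9} → only 2 remains.

2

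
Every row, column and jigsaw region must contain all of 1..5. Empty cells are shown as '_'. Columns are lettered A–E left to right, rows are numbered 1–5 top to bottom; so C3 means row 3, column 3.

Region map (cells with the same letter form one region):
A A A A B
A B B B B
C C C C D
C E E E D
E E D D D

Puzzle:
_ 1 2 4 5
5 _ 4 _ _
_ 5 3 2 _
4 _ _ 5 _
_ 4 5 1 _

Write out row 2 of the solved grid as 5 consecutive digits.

52431

A1 = 3 (sole candidate).
D2 = 3: row 2 has {4,5}; col 4 has {1,2,4,5}; region has {4,5} → only 3 remains.
A3 = 1 (sole candidate).
E3 = 4 (sole candidate).
C4 = 1 (sole candidate).
A5 = 2 (sole candidate).
E5 = 3 (sole candidate).
B2 = 2: row 2 has {3,4,5}; col 2 has {1,4,5}; region has {3,4,5} → only 2 remains.
E2 = 1: row 2 has {2,3,4,5}; col 5 has {3,4,5}; region has {2,3,4,5} → only 1 remains.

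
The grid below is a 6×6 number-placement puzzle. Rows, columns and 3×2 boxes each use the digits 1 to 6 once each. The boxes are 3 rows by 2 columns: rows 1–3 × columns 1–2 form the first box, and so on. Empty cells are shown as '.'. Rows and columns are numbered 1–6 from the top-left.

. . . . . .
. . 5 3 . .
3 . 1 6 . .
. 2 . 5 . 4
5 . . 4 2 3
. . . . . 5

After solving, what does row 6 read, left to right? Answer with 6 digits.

432165

R1C4 = 2: row 1 has {}; col 4 has {3,4,5,6}; box has {1,3,5,6} → only 2 remains.
R3C6 = 2: row 3 has {1,3,6}; col 6 has {3,4,5}; box has {} → only 2 remains.
R5C3 = 6: row 5 has {2,3,4,5}; col 3 has {1,5}; box has {4,5} → only 6 remains.
R6C4 = 1: row 6 has {5}; col 4 has {2,3,4,5,6}; box has {4,5,6} → only 1 remains.
R6C5 = 6: row 6 has {1,5}; col 5 has {2}; box has {2,3,4,5} → only 6 remains.
R1C3 = 4: row 1 has {2}; col 3 has {1,5,6}; box has {1,2,3,5,6} → only 4 remains.
R4C3 = 3: row 4 has {2,4,5}; col 3 has {1,4,5,6}; box has {1,4,5,6} → only 3 remains.
R4C5 = 1: row 4 has {2,3,4,5}; col 5 has {2,6}; box has {2,3,4,5,6} → only 1 remains.
R5C2 = 1: row 5 has {2,3,4,5,6}; col 2 has {2}; box has {2,5} → only 1 remains.
R6C1 = 4: row 6 has {1,5,6}; col 1 has {3,5}; box has {1,2,5} → only 4 remains.
R6C2 = 3: row 6 has {1,4,5,6}; col 2 has {1,2}; box has {1,2,4,5} → only 3 remains.
R6C3 = 2: row 6 has {1,3,4,5,6}; col 3 has {1,3,4,5,6}; box has {1,3,4,5,6} → only 2 remains.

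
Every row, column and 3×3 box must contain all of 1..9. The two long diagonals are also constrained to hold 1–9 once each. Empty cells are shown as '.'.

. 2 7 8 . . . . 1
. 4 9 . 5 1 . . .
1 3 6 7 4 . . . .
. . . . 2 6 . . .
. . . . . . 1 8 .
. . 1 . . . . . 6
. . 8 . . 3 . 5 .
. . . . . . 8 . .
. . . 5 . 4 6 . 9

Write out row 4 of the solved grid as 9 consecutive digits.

R1C1 = 5: row 1 has {1,2,7,8}; col 1 has {1}; box has {1,2,3,4,6,7,9}; main diagonal has {4,6,9} → only 5 remains.
R1C6 = 9: row 1 has {1,2,5,7,8}; col 6 has {1,3,4,6}; box has {1,4,5,7,8} → only 9 remains.
R2C1 = 8: row 2 has {1,4,5,9}; col 1 has {1,5}; box has {1,2,3,4,5,6,7,9} → only 8 remains.
R3C6 = 2: row 3 has {1,3,4,6,7}; col 6 has {1,3,4,6,9}; box has {1,4,5,7,8,9} → only 2 remains.
R3C8 = 9: row 3 has {1,2,3,4,6,7}; col 8 has {5,8}; box has {1} → only 9 remains.
R8C6 = 7: row 8 has {8}; col 6 has {1,2,3,4,6,9}; box has {3,4,5} → only 7 remains.
R3C7 = 5: row 3 has {1,2,3,4,6,7,9}; col 7 has {1,6,8}; box has {1,9}; anti-diagonal has {1,6,8} → only 5 remains.
R3C9 = 8: row 3 has {1,2,3,4,5,6,7,9}; col 9 has {1,6,9}; box has {1,5,9} → only 8 remains.
R5C6 = 5: row 5 has {1,8}; col 6 has {1,2,3,4,6,7,9}; box has {2,6} → only 5 remains.
R6C6 = 8: row 6 has {1,6}; col 6 has {1,2,3,4,5,6,7,9}; box has {2,5,6}; main diagonal has {4,5,6,9} → only 8 remains.
R8C2 = 9: row 8 has {7,8}; col 2 has {2,3,4}; box has {8}; anti-diagonal has {1,5,6,8} → only 9 remains.
R2C4 = 6: in row 2, 6 can only go here (every other open cell in that row sees a 6).
R1C5 = 3: row 1 has {1,2,5,7,8,9}; col 5 has {2,4,5}; box has {1,2,4,5,6,7,8,9} → only 3 remains.
R1C7 = 4: row 1 has {1,2,3,5,7,8,9}; col 7 has {1,5,6,8}; box has {1,5,8,9} → only 4 remains.
R1C8 = 6: row 1 has {1,2,3,4,5,7,8,9}; col 8 has {5,8,9}; box has {1,4,5,8,9} → only 6 remains.
R5C5 = 7: row 5 has {1,5,8}; col 5 has {2,3,4,5}; box has {2,5,6,8}; main diagonal has {4,5,6,8,9}; anti-diagonal has {1,5,6,8,9} → only 7 remains.
R6C5 = 9: row 6 has {1,6,8}; col 5 has {2,3,4,5,7}; box has {2,5,6,7,8} → only 9 remains.
R7C7 = 2: row 7 has {3,5,8}; col 7 has {1,4,5,6,8}; box has {5,6,8,9}; main diagonal has {4,5,6,7,8,9} → only 2 remains.
R5C2 = 6: row 5 has {1,5,7,8}; col 2 has {2,3,4,9}; box has {1} → only 6 remains.
R4C4 = 1: in row 4, 1 can only go here (every other open cell in that row sees a 1).
R4C2 = 8: in row 4, 8 can only go here (every other open cell in that row sees an 8).
R7C4 = 9: row 7 has {2,3,5,8}; col 4 has {1,5,6,7,8}; box has {3,4,5,7} → only 9 remains.
R8C4 = 2: row 8 has {7,8,9}; col 4 has {1,5,6,7,8,9}; box has {3,4,5,7,9} → only 2 remains.
R8C8 = 3: row 8 has {2,7,8,9}; col 8 has {5,6,8,9}; box has {2,5,6,8,9}; main diagonal has {1,2,4,5,6,7,8,9} → only 3 remains.
R8C9 = 4: row 8 has {2,3,7,8,9}; col 9 has {1,6,8,9}; box has {2,3,5,6,8,9} → only 4 remains.
R2C8 = 2: row 2 has {1,4,5,6,8,9}; col 8 has {3,5,6,8,9}; box has {1,4,5,6,8,9}; anti-diagonal has {1,5,6,7,8,9} → only 2 remains.
R7C9 = 7: row 7 has {2,3,5,8,9}; col 9 has {1,4,6,8,9}; box has {2,3,4,5,6,8,9} → only 7 remains.
R8C1 = 6: row 8 has {2,3,4,7,8,9}; col 1 has {1,5,8}; box has {8,9} → only 6 remains.
R8C3 = 5: row 8 has {2,3,4,6,7,8,9}; col 3 has {1,6,7,8,9}; box has {6,8,9} → only 5 remains.
R8C5 = 1: row 8 has {2,3,4,5,6,7,8,9}; col 5 has {2,3,4,5,7,9}; box has {2,3,4,5,7,9} → only 1 remains.
R9C1 = 3: row 9 has {4,5,6,9}; col 1 has {1,5,6,8}; box has {5,6,8,9}; anti-diagonal has {1,2,5,6,7,8,9} → only 3 remains.
R9C3 = 2: row 9 has {3,4,5,6,9}; col 3 has {1,5,6,7,8,9}; box has {3,5,6,8,9} → only 2 remains.
R9C5 = 8: row 9 has {2,3,4,5,6,9}; col 5 has {1,2,3,4,5,7,9}; box has {1,2,3,4,5,7,9} → only 8 remains.
R9C8 = 1: row 9 has {2,3,4,5,6,8,9}; col 8 has {2,3,5,6,8,9}; box has {2,3,4,5,6,7,8,9} → only 1 remains.
R2C9 = 3: row 2 has {1,2,4,5,6,8,9}; col 9 has {1,4,6,7,8,9}; box has {1,2,4,5,6,8,9} → only 3 remains.
R4C9 = 5: row 4 has {1,2,6,8}; col 9 has {1,3,4,6,7,8,9}; box has {1,6,8} → only 5 remains.
R5C9 = 2: row 5 has {1,5,6,7,8}; col 9 has {1,3,4,5,6,7,8,9}; box has {1,5,6,8} → only 2 remains.
R6C4 = 4: row 6 has {1,6,8,9}; col 4 has {1,2,5,6,7,8,9}; box has {1,2,5,6,7,8,9}; anti-diagonal has {1,2,3,5,6,7,8,9} → only 4 remains.
R6C8 = 7: row 6 has {1,4,6,8,9}; col 8 has {1,2,3,5,6,8,9}; box has {1,2,5,6,8} → only 7 remains.
R7C1 = 4: row 7 has {2,3,5,7,8,9}; col 1 has {1,3,5,6,8}; box has {2,3,5,6,8,9} → only 4 remains.
R7C2 = 1: row 7 has {2,3,4,5,7,8,9}; col 2 has {2,3,4,6,8,9}; box has {2,3,4,5,6,8,9} → only 1 remains.
R7C5 = 6: row 7 has {1,2,3,4,5,7,8,9}; col 5 has {1,2,3,4,5,7,8,9}; box has {1,2,3,4,5,7,8,9} → only 6 remains.
R9C2 = 7: row 9 has {1,2,3,4,5,6,8,9}; col 2 has {1,2,3,4,6,8,9}; box has {1,2,3,4,5,6,8,9} → only 7 remains.
R2C7 = 7: row 2 has {1,2,3,4,5,6,8,9}; col 7 has {1,2,4,5,6,8}; box has {1,2,3,4,5,6,8,9} → only 7 remains.
R4C8 = 4: row 4 has {1,2,5,6,8}; col 8 has {1,2,3,5,6,7,8,9}; box has {1,2,5,6,7,8} → only 4 remains.
R5C1 = 9: row 5 has {1,2,5,6,7,8}; col 1 has {1,3,4,5,6,8}; box has {1,6,8} → only 9 remains.
R5C4 = 3: row 5 has {1,2,5,6,7,8,9}; col 4 has {1,2,4,5,6,7,8,9}; box has {1,2,4,5,6,7,8,9} → only 3 remains.
R6C1 = 2: row 6 has {1,4,6,7,8,9}; col 1 has {1,3,4,5,6,8,9}; box has {1,6,8,9} → only 2 remains.
R6C2 = 5: row 6 has {1,2,4,6,7,8,9}; col 2 has {1,2,3,4,6,7,8,9}; box has {1,2,6,8,9} → only 5 remains.
R6C7 = 3: row 6 has {1,2,4,5,6,7,8,9}; col 7 has {1,2,4,5,6,7,8}; box has {1,2,4,5,6,7,8} → only 3 remains.
R4C1 = 7: row 4 has {1,2,4,5,6,8}; col 1 has {1,2,3,4,5,6,8,9}; box has {1,2,5,6,8,9} → only 7 remains.
R4C3 = 3: row 4 has {1,2,4,5,6,7,8}; col 3 has {1,2,5,6,7,8,9}; box has {1,2,5,6,7,8,9} → only 3 remains.
R4C7 = 9: row 4 has {1,2,3,4,5,6,7,8}; col 7 has {1,2,3,4,5,6,7,8}; box has {1,2,3,4,5,6,7,8} → only 9 remains.

783126945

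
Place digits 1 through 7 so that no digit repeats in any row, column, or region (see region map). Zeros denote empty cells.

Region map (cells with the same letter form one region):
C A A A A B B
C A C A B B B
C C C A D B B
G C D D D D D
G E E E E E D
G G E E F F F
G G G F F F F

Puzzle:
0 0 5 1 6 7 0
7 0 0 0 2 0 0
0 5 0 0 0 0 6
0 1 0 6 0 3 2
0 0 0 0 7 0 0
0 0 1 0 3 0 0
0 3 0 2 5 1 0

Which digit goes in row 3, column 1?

row 2, column 2 = 4 (sole candidate).
row 2, column 4 = 3 (sole candidate).
row 2, column 6 = 5 (sole candidate).
row 2, column 7 = 1 (sole candidate).
row 3, column 4 = 7 (sole candidate).
row 3, column 6 = 4 (sole candidate).
row 4, column 5 = 4 (sole candidate).
row 5, column 7 = 5 (sole candidate).
row 6, column 6 = 6 (sole candidate).
row 1, column 2 = 2 (sole candidate).
row 1, column 7 = 3 (sole candidate).
row 2, column 3 = 6 (sole candidate).
row 3, column 5 = 1 (sole candidate).
row 4, column 1 = 5 (sole candidate).
row 4, column 3 = 7 (sole candidate).
row 5, column 2 = 6 (sole candidate).
row 5, column 4 = 4 (sole candidate).
row 5, column 6 = 2 (sole candidate).
row 6, column 2 = 7 (sole candidate).
row 6, column 4 = 5 (sole candidate).
row 6, column 7 = 4 (sole candidate).
row 7, column 3 = 4 (sole candidate).
row 7, column 7 = 7 (sole candidate).
row 1, column 1 = 4 (sole candidate).
row 5, column 1 = 1 (sole candidate).
row 5, column 3 = 3 (sole candidate).
row 6, column 1 = 2 (sole candidate).
row 7, column 1 = 6 (sole candidate).
row 3, column 1 = 3: row 3 has {1,4,5,6,7}; col 1 has {1,2,4,5,6,7}; region has {1,4,5,6,7} → only 3 remains.

3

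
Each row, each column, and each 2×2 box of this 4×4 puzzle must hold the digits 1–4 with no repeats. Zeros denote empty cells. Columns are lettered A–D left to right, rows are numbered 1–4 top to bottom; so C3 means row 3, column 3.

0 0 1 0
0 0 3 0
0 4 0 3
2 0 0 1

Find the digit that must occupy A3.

1

A3 = 1: row 3 has {3,4}; col 1 has {2}; box has {2,4} → only 1 remains.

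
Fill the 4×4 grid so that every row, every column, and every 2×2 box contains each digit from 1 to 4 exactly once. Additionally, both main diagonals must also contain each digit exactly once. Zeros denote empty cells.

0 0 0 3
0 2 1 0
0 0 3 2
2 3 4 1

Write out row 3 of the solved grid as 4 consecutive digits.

1432

row 1, column 1 = 4: row 1 has {3}; col 1 has {2}; box has {2}; main diagonal has {1,2,3} → only 4 remains.
row 1, column 2 = 1: row 1 has {3,4}; col 2 has {2,3}; box has {2,4} → only 1 remains.
row 1, column 3 = 2: row 1 has {1,3,4}; col 3 has {1,3,4}; box has {1,3} → only 2 remains.
row 2, column 1 = 3: row 2 has {1,2}; col 1 has {2,4}; box has {1,2,4} → only 3 remains.
row 2, column 4 = 4: row 2 has {1,2,3}; col 4 has {1,2,3}; box has {1,2,3} → only 4 remains.
row 3, column 1 = 1: row 3 has {2,3}; col 1 has {2,3,4}; box has {2,3} → only 1 remains.
row 3, column 2 = 4: row 3 has {1,2,3}; col 2 has {1,2,3}; box has {1,2,3}; anti-diagonal has {1,2,3} → only 4 remains.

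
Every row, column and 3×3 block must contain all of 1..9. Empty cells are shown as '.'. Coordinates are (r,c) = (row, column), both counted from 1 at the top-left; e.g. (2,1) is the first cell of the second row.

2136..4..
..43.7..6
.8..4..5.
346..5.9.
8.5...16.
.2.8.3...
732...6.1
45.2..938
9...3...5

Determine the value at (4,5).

(2,1) = 5 (sole candidate).
(2,2) = 9 (sole candidate).
(3,1) = 6 (sole candidate).
(3,3) = 7 (sole candidate).
(5,2) = 7 (sole candidate).
(6,1) = 1 (sole candidate).
(6,3) = 9 (sole candidate).
(7,8) = 4 (sole candidate).
(8,3) = 1 (sole candidate).
(8,6) = 6 (sole candidate).
(9,2) = 6 (sole candidate).
(9,3) = 8 (sole candidate).
(6,8) = 7 (sole candidate).
(6,9) = 4 (sole candidate).
(8,5) = 7 (sole candidate).
(9,8) = 2 (sole candidate).
(1,8) = 8 (sole candidate).
(2,7) = 2 (sole candidate).
(2,8) = 1 (sole candidate).
(3,7) = 3 (sole candidate).
(3,9) = 9 (sole candidate).
(4,7) = 8 (sole candidate).
(4,9) = 2 (sole candidate).
(5,9) = 3 (sole candidate).
(6,5) = 6 (sole candidate).
(6,7) = 5 (sole candidate).
(9,7) = 7 (sole candidate).
(1,6) = 9 (sole candidate).
(1,9) = 7 (sole candidate).
(2,5) = 8 (sole candidate).
(3,4) = 1 (sole candidate).
(3,6) = 2 (sole candidate).
(4,4) = 7 (sole candidate).
(4,5) = 1: row 4 has {2,3,4,5,6,7,8,9}; col 5 has {3,4,6,7,8}; box has {3,5,6,7,8} → only 1 remains.

1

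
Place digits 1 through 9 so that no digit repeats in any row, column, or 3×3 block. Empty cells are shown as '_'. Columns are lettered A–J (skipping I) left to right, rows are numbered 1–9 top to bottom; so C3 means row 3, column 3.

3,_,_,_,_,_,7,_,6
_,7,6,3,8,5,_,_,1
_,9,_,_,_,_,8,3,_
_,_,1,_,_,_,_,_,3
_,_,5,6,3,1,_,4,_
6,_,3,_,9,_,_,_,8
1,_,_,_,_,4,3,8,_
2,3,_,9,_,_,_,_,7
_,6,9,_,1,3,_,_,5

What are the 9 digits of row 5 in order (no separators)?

A2 = 4: row 2 has {1,3,5,6,7,8}; col 1 has {1,2,3,6}; box has {3,6,7,9} → only 4 remains.
A3 = 5: row 3 has {3,8,9}; col 1 has {1,2,3,4,6}; box has {3,4,6,7,9} → only 5 remains.
C3 = 2: row 3 has {3,5,8,9}; col 3 has {1,3,5,6,9}; box has {3,4,5,6,7,9} → only 2 remains.
J3 = 4: row 3 has {2,3,5,8,9}; col 9 has {1,3,5,6,7,8}; box has {1,3,6,7,8} → only 4 remains.
B7 = 5: row 7 has {1,3,4,8}; col 2 has {3,6,7,9}; box has {1,2,3,6,9} → only 5 remains.
C7 = 7: row 7 has {1,3,4,5,8}; col 3 has {1,2,3,5,6,9}; box has {1,2,3,5,6,9} → only 7 remains.
D7 = 2: row 7 has {1,3,4,5,7,8}; col 4 has {3,6,9}; box has {1,3,4,9} → only 2 remains.
E7 = 6: row 7 has {1,2,3,4,5,7,8}; col 5 has {1,3,8,9}; box has {1,2,3,4,9} → only 6 remains.
J7 = 9: row 7 has {1,2,3,4,5,6,7,8}; col 9 has {1,3,4,5,6,7,8}; box has {3,5,7,8} → only 9 remains.
E8 = 5: row 8 has {2,3,7,9}; col 5 has {1,3,6,8,9}; box has {1,2,3,4,6,9} → only 5 remains.
F8 = 8: row 8 has {2,3,5,7,9}; col 6 has {1,3,4,5}; box has {1,2,3,4,5,6,9} → only 8 remains.
A9 = 8: row 9 has {1,3,5,6,9}; col 1 has {1,2,3,4,5,6}; box has {1,2,3,5,6,7,9} → only 8 remains.
D9 = 7: row 9 has {1,3,5,6,8,9}; col 4 has {2,3,6,9}; box has {1,2,3,4,5,6,8,9} → only 7 remains.
H9 = 2: row 9 has {1,3,5,6,7,8,9}; col 8 has {3,4,8}; box has {3,5,7,8,9} → only 2 remains.
C1 = 8: row 1 has {3,6,7}; col 3 has {1,2,3,5,6,7,9}; box has {2,3,4,5,6,7,9} → only 8 remains.
H2 = 9: row 2 has {1,3,4,5,6,7,8}; col 8 has {2,3,4,8}; box has {1,3,4,6,7,8} → only 9 remains.
D3 = 1: row 3 has {2,3,4,5,8,9}; col 4 has {2,3,6,7,9}; box has {3,5,8} → only 1 remains.
E3 = 7: row 3 has {1,2,3,4,5,8,9}; col 5 has {1,3,5,6,8,9}; box has {1,3,5,8} → only 7 remains.
F3 = 6: row 3 has {1,2,3,4,5,7,8,9}; col 6 has {1,3,4,5,8}; box has {1,3,5,7,8} → only 6 remains.
J5 = 2: row 5 has {1,3,4,5,6}; col 9 has {1,3,4,5,6,7,8,9}; box has {3,4,8} → only 2 remains.
C8 = 4: row 8 has {2,3,5,7,8,9}; col 3 has {1,2,3,5,6,7,8,9}; box has {1,2,3,5,6,7,8,9} → only 4 remains.
G9 = 4: row 9 has {1,2,3,5,6,7,8,9}; col 7 has {3,7,8}; box has {2,3,5,7,8,9} → only 4 remains.
B1 = 1: row 1 has {3,6,7,8}; col 2 has {3,5,6,7,9}; box has {2,3,4,5,6,7,8,9} → only 1 remains.
D1 = 4: row 1 has {1,3,6,7,8}; col 4 has {1,2,3,6,7,9}; box has {1,3,5,6,7,8} → only 4 remains.
E1 = 2: row 1 has {1,3,4,6,7,8}; col 5 has {1,3,5,6,7,8,9}; box has {1,3,4,5,6,7,8} → only 2 remains.
F1 = 9: row 1 has {1,2,3,4,6,7,8}; col 6 has {1,3,4,5,6,8}; box has {1,2,3,4,5,6,7,8} → only 9 remains.
H1 = 5: row 1 has {1,2,3,4,6,7,8,9}; col 8 has {2,3,4,8,9}; box has {1,3,4,6,7,8,9} → only 5 remains.
G2 = 2: row 2 has {1,3,4,5,6,7,8,9}; col 7 has {3,4,7,8}; box has {1,3,4,5,6,7,8,9} → only 2 remains.
E4 = 4: row 4 has {1,3}; col 5 has {1,2,3,5,6,7,8,9}; box has {1,3,6,9} → only 4 remains.
B5 = 8: row 5 has {1,2,3,4,5,6}; col 2 has {1,3,5,6,7,9}; box has {1,3,5,6} → only 8 remains.
G5 = 9: row 5 has {1,2,3,4,5,6,8}; col 7 has {2,3,4,7,8}; box has {2,3,4,8} → only 9 remains.
D6 = 5: row 6 has {3,6,8,9}; col 4 has {1,2,3,4,6,7,9}; box has {1,3,4,6,9} → only 5 remains.
G6 = 1: row 6 has {3,5,6,8,9}; col 7 has {2,3,4,7,8,9}; box has {2,3,4,8,9} → only 1 remains.
H6 = 7: row 6 has {1,3,5,6,8,9}; col 8 has {2,3,4,5,8,9}; box has {1,2,3,4,8,9} → only 7 remains.
G8 = 6: row 8 has {2,3,4,5,7,8,9}; col 7 has {1,2,3,4,7,8,9}; box has {2,3,4,5,7,8,9} → only 6 remains.
H8 = 1: row 8 has {2,3,4,5,6,7,8,9}; col 8 has {2,3,4,5,7,8,9}; box has {2,3,4,5,6,7,8,9} → only 1 remains.
B4 = 2: row 4 has {1,3,4}; col 2 has {1,3,5,6,7,8,9}; box has {1,3,5,6,8} → only 2 remains.
D4 = 8: row 4 has {1,2,3,4}; col 4 has {1,2,3,4,5,6,7,9}; box has {1,3,4,5,6,9} → only 8 remains.
F4 = 7: row 4 has {1,2,3,4,8}; col 6 has {1,3,4,5,6,8,9}; box has {1,3,4,5,6,8,9} → only 7 remains.
G4 = 5: row 4 has {1,2,3,4,7,8}; col 7 has {1,2,3,4,6,7,8,9}; box has {1,2,3,4,7,8,9} → only 5 remains.
H4 = 6: row 4 has {1,2,3,4,5,7,8}; col 8 has {1,2,3,4,5,7,8,9}; box has {1,2,3,4,5,7,8,9} → only 6 remains.
A5 = 7: row 5 has {1,2,3,4,5,6,8,9}; col 1 has {1,2,3,4,5,6,8}; box has {1,2,3,5,6,8} → only 7 remains.

785631942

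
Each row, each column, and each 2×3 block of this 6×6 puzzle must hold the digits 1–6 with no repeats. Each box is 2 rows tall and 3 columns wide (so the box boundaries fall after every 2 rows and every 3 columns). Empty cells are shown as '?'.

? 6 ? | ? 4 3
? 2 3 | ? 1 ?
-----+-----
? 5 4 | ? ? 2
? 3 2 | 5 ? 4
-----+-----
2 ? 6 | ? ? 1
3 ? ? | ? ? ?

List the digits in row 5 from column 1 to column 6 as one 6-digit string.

246351

row 1, column 4 = 2: row 1 has {3,4,6}; col 4 has {5}; box has {1,3,4} → only 2 remains.
row 2, column 4 = 6: row 2 has {1,2,3}; col 4 has {2,5}; box has {1,2,3,4} → only 6 remains.
row 2, column 6 = 5: row 2 has {1,2,3,6}; col 6 has {1,2,3,4}; box has {1,2,3,4,6} → only 5 remains.
row 4, column 5 = 6: row 4 has {2,3,4,5}; col 5 has {1,4}; box has {2,4,5} → only 6 remains.
row 5, column 2 = 4: row 5 has {1,2,6}; col 2 has {2,3,5,6}; box has {2,3,6} → only 4 remains.
row 5, column 4 = 3: row 5 has {1,2,4,6}; col 4 has {2,5,6}; box has {1} → only 3 remains.
row 5, column 5 = 5: row 5 has {1,2,3,4,6}; col 5 has {1,4,6}; box has {1,3} → only 5 remains.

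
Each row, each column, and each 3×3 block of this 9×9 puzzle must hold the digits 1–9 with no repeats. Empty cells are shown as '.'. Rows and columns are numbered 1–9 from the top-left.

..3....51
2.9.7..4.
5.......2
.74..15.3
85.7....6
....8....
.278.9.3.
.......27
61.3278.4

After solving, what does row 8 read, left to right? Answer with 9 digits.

398456127

R2C9 = 8 (sole candidate).
R4C1 = 9 (sole candidate).
R4C5 = 6 (sole candidate).
R4C8 = 8 (sole candidate).
R6C9 = 9 (sole candidate).
R7C1 = 4 (sole candidate).
R7C9 = 5 (sole candidate).
R8C1 = 3: row 8 has {2,7}; col 1 has {2,4,5,6,8,9}; box has {1,2,4,6,7} → only 3 remains.
R9C3 = 5 (sole candidate).
R9C8 = 9 (sole candidate).
R1C1 = 7 (sole candidate).
R2C2 = 6 (sole candidate).
R2C7 = 3 (sole candidate).
R4C4 = 2 (sole candidate).
R5C8 = 1 (sole candidate).
R6C1 = 1 (sole candidate).
R6C2 = 3 (sole candidate).
R6C8 = 7 (sole candidate).
R7C5 = 1 (sole candidate).
R7C7 = 6 (sole candidate).
R8C3 = 8: row 8 has {2,3,7}; col 3 has {3,4,5,7,9}; box has {1,2,3,4,5,6,7} → only 8 remains.
R8C7 = 1: row 8 has {2,3,7,8}; col 7 has {3,5,6,8}; box has {2,3,4,5,6,7,8,9} → only 1 remains.
R1C7 = 9 (sole candidate).
R2C6 = 5 (sole candidate).
R3C3 = 1 (sole candidate).
R3C7 = 7 (sole candidate).
R3C8 = 6 (sole candidate).
R5C3 = 2 (sole candidate).
R5C7 = 4 (sole candidate).
R6C3 = 6 (sole candidate).
R6C6 = 4 (sole candidate).
R6C7 = 2 (sole candidate).
R8C2 = 9: row 8 has {1,2,3,7,8}; col 2 has {1,2,3,5,6,7}; box has {1,2,3,4,5,6,7,8} → only 9 remains.
R8C6 = 6: row 8 has {1,2,3,7,8,9}; col 6 has {1,4,5,7,9}; box has {1,2,3,7,8,9} → only 6 remains.
R1C5 = 4 (sole candidate).
R2C4 = 1 (sole candidate).
R3C4 = 9 (sole candidate).
R3C5 = 3 (sole candidate).
R3C6 = 8 (sole candidate).
R5C5 = 9 (sole candidate).
R5C6 = 3 (sole candidate).
R6C4 = 5 (sole candidate).
R8C4 = 4: row 8 has {1,2,3,6,7,8,9}; col 4 has {1,2,3,5,7,8,9}; box has {1,2,3,6,7,8,9} → only 4 remains.
R8C5 = 5: row 8 has {1,2,3,4,6,7,8,9}; col 5 has {1,2,3,4,6,7,8,9}; box has {1,2,3,4,6,7,8,9} → only 5 remains.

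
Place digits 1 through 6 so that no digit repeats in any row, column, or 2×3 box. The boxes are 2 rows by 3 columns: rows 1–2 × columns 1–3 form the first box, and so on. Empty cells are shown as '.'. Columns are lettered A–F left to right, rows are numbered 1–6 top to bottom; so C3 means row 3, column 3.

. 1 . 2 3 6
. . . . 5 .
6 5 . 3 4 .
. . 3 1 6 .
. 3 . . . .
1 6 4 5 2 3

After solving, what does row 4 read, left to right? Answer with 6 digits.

243165

C1 = 5 (sole candidate).
D2 = 4 (sole candidate).
F2 = 1 (sole candidate).
F3 = 2 (sole candidate).
F4 = 5: row 4 has {1,3,6}; col 6 has {1,2,3,6}; box has {1,2,3,4,6} → only 5 remains.
C5 = 2 (sole candidate).
D5 = 6 (sole candidate).
E5 = 1 (sole candidate).
F5 = 4 (sole candidate).
A1 = 4 (sole candidate).
B2 = 2 (sole candidate).
C2 = 6 (sole candidate).
C3 = 1 (sole candidate).
A4 = 2: row 4 has {1,3,5,6}; col 1 has {1,4,6}; box has {1,3,5,6} → only 2 remains.
B4 = 4: row 4 has {1,2,3,5,6}; col 2 has {1,2,3,5,6}; box has {1,2,3,5,6} → only 4 remains.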